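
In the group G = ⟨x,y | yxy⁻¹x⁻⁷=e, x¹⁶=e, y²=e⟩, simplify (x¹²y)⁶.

Compute successive powers of (x¹²y), reducing at each step:
  (x¹²y)²: (x¹²y) · x¹² = y;   y · y = e
  (x¹²y)³: e · x¹² = x¹²;   (x¹²) · y = x¹²y
  (x¹²y)⁴: (x¹²y) · x¹² = y;   y · y = e
  (x¹²y)⁵: e · x¹² = x¹²;   (x¹²) · y = x¹²y
  (x¹²y)⁶: (x¹²y) · x¹² = y;   y · y = e

Answer: e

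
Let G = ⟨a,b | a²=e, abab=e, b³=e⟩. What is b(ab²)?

Compute b · (ab²) by multiplying left to right and reducing via the relations at each step:
  b · a = ab²
  (ab²) · b² = ab

Answer: ab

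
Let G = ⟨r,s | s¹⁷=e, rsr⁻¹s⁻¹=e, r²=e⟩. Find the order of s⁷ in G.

Compute successive powers until reaching e:
  (s⁷)¹ = s⁷, (s⁷)² = s¹⁴, (s⁷)³ = s⁴, (s⁷)⁴ = s¹¹, (s⁷)⁵ = s, (s⁷)⁶ = s⁸, (s⁷)⁷ = s¹⁵, (s⁷)⁸ = s⁵, (s⁷)⁹ = s¹², (s⁷)¹⁰ = s², (s⁷)¹¹ = s⁹, (s⁷)¹² = s¹⁶, (s⁷)¹³ = s⁶, (s⁷)¹⁴ = s¹³, (s⁷)¹⁵ = s³, (s⁷)¹⁶ = s¹⁰, (s⁷)¹⁷ = e.
The smallest positive k with (s⁷)ᵏ = e is 17.

Answer: 17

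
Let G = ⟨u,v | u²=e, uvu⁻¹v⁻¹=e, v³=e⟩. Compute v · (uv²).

Compute v · (uv²) by multiplying left to right and reducing via the relations at each step:
  v · u = uv
  (uv) · v² = u

Answer: u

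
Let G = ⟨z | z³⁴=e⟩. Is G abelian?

G has a single generator, so G is cyclic and hence abelian.

Answer: Yes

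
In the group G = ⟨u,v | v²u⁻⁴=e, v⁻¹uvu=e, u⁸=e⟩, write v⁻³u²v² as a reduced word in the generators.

Multiply left to right, reducing at each step:
  v · u² = u²v⁻¹
  (u²v⁻¹) · v² = u²v

Answer: u²v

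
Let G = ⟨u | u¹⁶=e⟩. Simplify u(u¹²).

Compute u · (u¹²) by multiplying left to right and reducing via the relations at each step:
  u · u¹² = u¹³

Answer: u¹³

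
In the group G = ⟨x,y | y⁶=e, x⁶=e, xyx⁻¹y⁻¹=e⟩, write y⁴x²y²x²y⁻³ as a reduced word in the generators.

Multiply left to right, reducing at each step:
  (y⁴) · x² = x²y⁴
  (x²y⁴) · y² = x²
  (x²) · x² = x⁴
  (x⁴) · y⁻³ = x⁴y³

Answer: x⁴y³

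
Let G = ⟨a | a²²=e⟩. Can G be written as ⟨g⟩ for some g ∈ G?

|G| = 22. The element a has order 22 (its powers give 22 distinct elements), so ⟨a⟩ = G and G is cyclic.

Answer: Yes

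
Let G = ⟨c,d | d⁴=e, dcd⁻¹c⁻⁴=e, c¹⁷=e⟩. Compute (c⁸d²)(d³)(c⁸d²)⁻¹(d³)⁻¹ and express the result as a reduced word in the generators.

[(c⁸d²), (d³)] = (c⁸d²)·(d³)·(c⁸d²)⁻¹·(d³)⁻¹.
  (c⁸d²) · (d³) = c⁸d
  (c⁸d) · (c⁸d²) = c⁶d³
  (c⁶d³) · d = c⁶

Answer: c⁶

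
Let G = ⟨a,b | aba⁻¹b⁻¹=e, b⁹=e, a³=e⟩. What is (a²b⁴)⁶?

Compute successive powers of (a²b⁴), reducing at each step:
  (a²b⁴)²: (a²b⁴) · a² = ab⁴;   (ab⁴) · b⁴ = ab⁸
  (a²b⁴)³: (ab⁸) · a² = b⁸;   (b⁸) · b⁴ = b³
  (a²b⁴)⁴: (b³) · a² = a²b³;   (a²b³) · b⁴ = a²b⁷
  (a²b⁴)⁵: (a²b⁷) · a² = ab⁷;   (ab⁷) · b⁴ = ab²
  (a²b⁴)⁶: (ab²) · a² = b²;   (b²) · b⁴ = b⁶

Answer: b⁶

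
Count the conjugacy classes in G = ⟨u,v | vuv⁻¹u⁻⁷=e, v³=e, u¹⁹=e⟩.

The conjugacy classes (representative and size) are:
  [e] (size 1), [u¹¹] (size 3), [u¹⁴] (size 3), [u⁶] (size 3), [u¹⁷] (size 3), [u¹²] (size 3), [u¹⁰] (size 3), [u²v] (size 19), [u¹⁸v²] (size 19).
Class equation: 1 + 3 + 3 + 3 + 3 + 3 + 3 + 19 + 19 = 57 = |G|. So G has 9 conjugacy classes.

Answer: 9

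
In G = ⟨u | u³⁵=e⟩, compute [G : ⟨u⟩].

First find ord(u) by computing successive powers:
  u¹ = u, u² = u², u³ = u³, u⁴ = u⁴, u⁵ = u⁵, u⁶ = u⁶, u⁷ = u⁷, u⁸ = u⁸, u⁹ = u⁹, u¹⁰ = u¹⁰, u¹¹ = u¹¹, u¹² = u¹², u¹³ = u¹³, u¹⁴ = u¹⁴, u¹⁵ = u¹⁵, u¹⁶ = u¹⁶, u¹⁷ = u¹⁷, u¹⁸ = u¹⁸, u¹⁹ = u¹⁹, u²⁰ = u²⁰, u²¹ = u²¹, u²² = u²², u²³ = u²³, u²⁴ = u²⁴, u²⁵ = u²⁵, u²⁶ = u²⁶, u²⁷ = u²⁷, u²⁸ = u²⁸, u²⁹ = u²⁹, u³⁰ = u³⁰, u³¹ = u³¹, u³² = u³², u³³ = u³³, u³⁴ = u³⁴, u³⁵ = e.
So |⟨u⟩| = ord(u) = 35. With |G| = 35, by Lagrange [G : ⟨u⟩] = 35/35 = 1.

Answer: 1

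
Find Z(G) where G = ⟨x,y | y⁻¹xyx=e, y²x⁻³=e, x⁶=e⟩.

An element z ∈ Z(G) iff z commutes with every generator.
For example x³ is central: (x³)·x = x⁴ = x·(x³); (x³)·y = y⁻¹ = y·(x³).
Whereas x ∉ Z(G) since x·y = xy ≠ x²y⁻¹ = y·x.
Checking each of the 12 elements this way gives Z(G) = {e, x³}, of order 2.

Answer: {e, x³}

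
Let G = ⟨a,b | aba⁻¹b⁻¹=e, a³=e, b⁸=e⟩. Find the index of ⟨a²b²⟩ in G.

First find ord(a²b²) by computing successive powers:
  (a²b²)¹ = a²b², (a²b²)² = ab⁴, (a²b²)³ = b⁶, (a²b²)⁴ = a², (a²b²)⁵ = ab², (a²b²)⁶ = b⁴, (a²b²)⁷ = a²b⁶, (a²b²)⁸ = a, (a²b²)⁹ = b², (a²b²)¹⁰ = a²b⁴, (a²b²)¹¹ = ab⁶, (a²b²)¹² = e.
So |⟨a²b²⟩| = ord(a²b²) = 12. With |G| = 24, by Lagrange [G : ⟨a²b²⟩] = 24/12 = 2.

Answer: 2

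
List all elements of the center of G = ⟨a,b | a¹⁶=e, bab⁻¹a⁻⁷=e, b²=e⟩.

An element z ∈ Z(G) iff z commutes with every generator.
For example a⁸ is central: (a⁸)·a = a⁹ = a·(a⁸); (a⁸)·b = a⁸b = b·(a⁸).
Whereas a ∉ Z(G) since a·b = ab ≠ a⁷b = b·a.
Checking each of the 32 elements this way gives Z(G) = {e, a⁸}, of order 2.

Answer: {e, a⁸}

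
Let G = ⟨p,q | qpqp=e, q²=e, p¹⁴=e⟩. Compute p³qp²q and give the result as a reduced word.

Multiply left to right, reducing at each step:
  (p³) · q = p³q
  (p³q) · p² = pq
  (pq) · q = p

Answer: p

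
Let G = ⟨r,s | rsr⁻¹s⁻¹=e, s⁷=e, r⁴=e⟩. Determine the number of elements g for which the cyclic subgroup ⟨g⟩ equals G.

G is cyclic of order 28. An element generates G iff its order is 28, and a cyclic group of order 28 has exactly φ(28) = 12 such elements.

Answer: 12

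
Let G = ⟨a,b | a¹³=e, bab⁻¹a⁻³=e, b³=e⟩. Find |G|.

Enumerate words in the generators, reducing via the relations: the distinct elements are
  {a, b, e, ab, a², a³, a⁴, a⁵, a⁶, a⁷, a⁸, a⁹, b², ab², a²b, a³b, a¹², a¹¹, a¹⁰, a⁴b, a⁵b, a⁶b, a⁷b, a⁸b, a⁹b, a²b², a³b², a¹²b, a¹¹b, a¹⁰b, a⁴b², a⁵b², a⁶b², a⁷b², a⁸b², a⁹b², a¹²b², a¹¹b², a¹⁰b²}.
No further products give new elements, so |G| = 39.

Answer: 39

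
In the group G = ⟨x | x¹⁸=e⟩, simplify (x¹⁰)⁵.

Compute successive powers of (x¹⁰), reducing at each step:
  (x¹⁰)²: (x¹⁰) · x¹⁰ = x²
  (x¹⁰)³: (x²) · x¹⁰ = x¹²
  (x¹⁰)⁴: (x¹²) · x¹⁰ = x⁴
  (x¹⁰)⁵: (x⁴) · x¹⁰ = x¹⁴

Answer: x¹⁴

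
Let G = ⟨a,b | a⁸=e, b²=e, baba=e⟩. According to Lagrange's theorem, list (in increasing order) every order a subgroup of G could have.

|G| = 16 = 2⁴. By Lagrange's theorem the order of any subgroup divides 16; the divisors of 16 are 1, 2, 4, 8, 16.

Answer: 1, 2, 4, 8, 16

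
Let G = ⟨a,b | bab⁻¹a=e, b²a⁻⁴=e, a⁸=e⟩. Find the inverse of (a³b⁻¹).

The order of (a³b⁻¹) is 4 (smallest k with (a³b⁻¹)ᵏ = e), so (a³b⁻¹)⁻¹ = (a³b⁻¹)³ = a³b.
Check: (a³b⁻¹) · (a³b) → (a³b⁻¹) · a³ = b⁻¹;   (b⁻¹) · b = e, giving e as required.

Answer: a³b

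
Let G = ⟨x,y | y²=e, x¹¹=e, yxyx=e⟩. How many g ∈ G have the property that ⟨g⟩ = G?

⟨g⟩ = G would require ord(g) = |G| = 22, but the maximum element order in G is 11 < 22. So G is not cyclic and no single element generates it: the count is 0.

Answer: 0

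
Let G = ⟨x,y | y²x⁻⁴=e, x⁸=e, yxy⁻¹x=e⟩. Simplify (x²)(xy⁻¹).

Compute (x²) · (xy⁻¹) by multiplying left to right and reducing via the relations at each step:
  (x²) · x = x³
  (x³) · y⁻¹ = x³y⁻¹

Answer: x³y⁻¹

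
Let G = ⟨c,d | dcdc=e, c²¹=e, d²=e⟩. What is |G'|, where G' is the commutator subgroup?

G' = [G, G] is generated by all commutators. The generator-pair commutators are: [c, d] = c².
The subgroup they normally generate is {e, c, c², c³, c⁴, c⁵, c⁶, c⁷, c⁸, c⁹, c¹⁰, c¹¹, c¹², c¹³, c¹⁴, c¹⁵, c¹⁶, c¹⁷, c¹⁸, c¹⁹, c²⁰}, of order 21.
Check: |G/G'| = 42/21 = 2 is the order of the abelianisation.

Answer: 21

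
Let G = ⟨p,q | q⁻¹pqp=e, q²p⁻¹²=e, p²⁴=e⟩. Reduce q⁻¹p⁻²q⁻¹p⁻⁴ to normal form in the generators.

Multiply left to right, reducing at each step:
  (q⁻¹) · p⁻² = p²q⁻¹
  (p²q⁻¹) · q⁻¹ = p¹⁴
  (p¹⁴) · p⁻⁴ = p¹⁰

Answer: p¹⁰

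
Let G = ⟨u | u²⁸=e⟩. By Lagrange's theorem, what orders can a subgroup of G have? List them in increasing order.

|G| = 28 = 2² · 7. By Lagrange's theorem the order of any subgroup divides 28; the divisors of 28 are 1, 2, 4, 7, 14, 28.

Answer: 1, 2, 4, 7, 14, 28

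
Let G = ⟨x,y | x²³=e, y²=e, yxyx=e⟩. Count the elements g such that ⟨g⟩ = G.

⟨g⟩ = G would require ord(g) = |G| = 46, but the maximum element order in G is 23 < 46. So G is not cyclic and no single element generates it: the count is 0.

Answer: 0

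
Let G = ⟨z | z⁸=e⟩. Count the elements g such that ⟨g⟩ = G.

G is cyclic of order 8. An element generates G iff its order is 8, and a cyclic group of order 8 has exactly φ(8) = 4 such elements.

Answer: 4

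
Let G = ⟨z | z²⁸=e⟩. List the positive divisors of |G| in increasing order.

|G| = 28 = 2² · 7. By Lagrange's theorem the order of any subgroup divides 28; the divisors of 28 are 1, 2, 4, 7, 14, 28.

Answer: 1, 2, 4, 7, 14, 28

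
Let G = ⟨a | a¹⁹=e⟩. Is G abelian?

G has a single generator, so G is cyclic and hence abelian.

Answer: Yes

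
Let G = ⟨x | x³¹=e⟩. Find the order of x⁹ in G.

Compute successive powers until reaching e:
  (x⁹)¹ = x⁹, (x⁹)² = x¹⁸, (x⁹)³ = x²⁷, (x⁹)⁴ = x⁵, (x⁹)⁵ = x¹⁴, (x⁹)⁶ = x²³, (x⁹)⁷ = x, (x⁹)⁸ = x¹⁰, (x⁹)⁹ = x¹⁹, (x⁹)¹⁰ = x²⁸, (x⁹)¹¹ = x⁶, (x⁹)¹² = x¹⁵, (x⁹)¹³ = x²⁴, (x⁹)¹⁴ = x², (x⁹)¹⁵ = x¹¹, (x⁹)¹⁶ = x²⁰, (x⁹)¹⁷ = x²⁹, (x⁹)¹⁸ = x⁷, (x⁹)¹⁹ = x¹⁶, (x⁹)²⁰ = x²⁵, (x⁹)²¹ = x³, (x⁹)²² = x¹², (x⁹)²³ = x²¹, (x⁹)²⁴ = x³⁰, (x⁹)²⁵ = x⁸, (x⁹)²⁶ = x¹⁷, (x⁹)²⁷ = x²⁶, (x⁹)²⁸ = x⁴, (x⁹)²⁹ = x¹³, (x⁹)³⁰ = x²², (x⁹)³¹ = e.
The smallest positive k with (x⁹)ᵏ = e is 31.

Answer: 31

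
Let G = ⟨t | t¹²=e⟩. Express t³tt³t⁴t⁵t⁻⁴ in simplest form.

Multiply left to right, reducing at each step:
  (t³) · t = t⁴
  (t⁴) · t³ = t⁷
  (t⁷) · t⁴ = t¹¹
  (t¹¹) · t⁵ = t⁴
  (t⁴) · t⁻⁴ = e

Answer: e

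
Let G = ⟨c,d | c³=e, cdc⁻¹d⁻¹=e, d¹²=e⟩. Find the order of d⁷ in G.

Compute successive powers until reaching e:
  (d⁷)¹ = d⁷, (d⁷)² = d², (d⁷)³ = d⁹, (d⁷)⁴ = d⁴, (d⁷)⁵ = d¹¹, (d⁷)⁶ = d⁶, (d⁷)⁷ = d, (d⁷)⁸ = d⁸, (d⁷)⁹ = d³, (d⁷)¹⁰ = d¹⁰, (d⁷)¹¹ = d⁵, (d⁷)¹² = e.
The smallest positive k with (d⁷)ᵏ = e is 12.

Answer: 12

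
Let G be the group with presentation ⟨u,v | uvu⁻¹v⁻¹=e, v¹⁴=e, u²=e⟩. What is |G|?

Enumerate words in the generators, reducing via the relations: the distinct elements are
  {e, u, v, uv, v², v³, v⁴, v⁵, v⁶, v⁷, v⁸, v⁹, uv², uv³, uv⁴, uv⁵, uv⁶, uv⁷, uv⁸, uv⁹, v¹², v¹³, v¹¹, v¹⁰, uv¹², uv¹³, uv¹¹, uv¹⁰}.
No further products give new elements, so |G| = 28.

Answer: 28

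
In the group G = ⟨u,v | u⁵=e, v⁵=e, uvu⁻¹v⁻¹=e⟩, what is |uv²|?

Compute successive powers until reaching e:
  (uv²)¹ = uv², (uv²)² = u²v⁴, (uv²)³ = u³v, (uv²)⁴ = u⁴v³, (uv²)⁵ = e.
The smallest positive k with (uv²)ᵏ = e is 5.

Answer: 5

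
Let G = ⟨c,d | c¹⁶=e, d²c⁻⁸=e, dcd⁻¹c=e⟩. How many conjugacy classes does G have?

The conjugacy classes (representative and size) are:
  [e] (size 1), [c] (size 2), [c¹⁴] (size 2), [c¹³] (size 2), [c¹²] (size 2), [c⁵] (size 2), [c¹⁰] (size 2), [c⁷] (size 2), [c⁸] (size 1), [d⁻¹] (size 8), [c⁷d⁻¹] (size 8).
Class equation: 1 + 2 + 2 + 2 + 2 + 2 + 2 + 2 + 1 + 8 + 8 = 32 = |G|. So G has 11 conjugacy classes.

Answer: 11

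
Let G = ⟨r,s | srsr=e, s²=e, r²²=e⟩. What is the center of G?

An element z ∈ Z(G) iff z commutes with every generator.
For example r¹¹ is central: (r¹¹)·r = r¹² = r·(r¹¹); (r¹¹)·s = r¹¹s = s·(r¹¹).
Whereas r ∉ Z(G) since r·s = rs ≠ r²¹s = s·r.
Checking each of the 44 elements this way gives Z(G) = {e, r¹¹}, of order 2.

Answer: {e, r¹¹}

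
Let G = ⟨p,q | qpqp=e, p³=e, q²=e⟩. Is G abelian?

p·q = pq but q·p = p²q, so p·q ≠ q·p and G is not abelian.

Answer: No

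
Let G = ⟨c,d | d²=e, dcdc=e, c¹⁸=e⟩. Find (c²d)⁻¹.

The order of (c²d) is 2 (smallest k with (c²d)ᵏ = e), so (c²d)⁻¹ = (c²d)¹ = c²d.
Check: (c²d) · (c²d) → (c²d) · c² = d;   d · d = e, giving e as required.

Answer: c²d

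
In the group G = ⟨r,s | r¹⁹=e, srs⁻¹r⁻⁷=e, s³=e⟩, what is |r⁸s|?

Compute successive powers until reaching e:
  (r⁸s)¹ = r⁸s, (r⁸s)² = r⁷s², (r⁸s)³ = e.
The smallest positive k with (r⁸s)ᵏ = e is 3.

Answer: 3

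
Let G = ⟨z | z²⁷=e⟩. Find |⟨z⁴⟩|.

|⟨z⁴⟩| equals the order of z⁴. Compute successive powers until reaching e:
  (z⁴)¹ = z⁴, (z⁴)² = z⁸, (z⁴)³ = z¹², (z⁴)⁴ = z¹⁶, (z⁴)⁵ = z²⁰, (z⁴)⁶ = z²⁴, (z⁴)⁷ = z, (z⁴)⁸ = z⁵, (z⁴)⁹ = z⁹, (z⁴)¹⁰ = z¹³, (z⁴)¹¹ = z¹⁷, (z⁴)¹² = z²¹, (z⁴)¹³ = z²⁵, (z⁴)¹⁴ = z², (z⁴)¹⁵ = z⁶, (z⁴)¹⁶ = z¹⁰, (z⁴)¹⁷ = z¹⁴, (z⁴)¹⁸ = z¹⁸, (z⁴)¹⁹ = z²², (z⁴)²⁰ = z²⁶, (z⁴)²¹ = z³, (z⁴)²² = z⁷, (z⁴)²³ = z¹¹, (z⁴)²⁴ = z¹⁵, (z⁴)²⁵ = z¹⁹, (z⁴)²⁶ = z²³, (z⁴)²⁷ = e.
The smallest positive k with (z⁴)ᵏ = e is 27, so |⟨z⁴⟩| = 27.

Answer: 27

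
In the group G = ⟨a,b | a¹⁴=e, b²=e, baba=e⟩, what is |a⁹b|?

Compute successive powers until reaching e:
  (a⁹b)¹ = a⁹b, (a⁹b)² = e.
The smallest positive k with (a⁹b)ᵏ = e is 2.

Answer: 2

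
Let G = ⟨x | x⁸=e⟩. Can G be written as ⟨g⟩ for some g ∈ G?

|G| = 8. The element x has order 8 (its powers give 8 distinct elements), so ⟨x⟩ = G and G is cyclic.

Answer: Yes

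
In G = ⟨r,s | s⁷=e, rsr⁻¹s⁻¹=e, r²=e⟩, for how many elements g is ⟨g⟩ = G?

G is cyclic of order 14. An element generates G iff its order is 14, and a cyclic group of order 14 has exactly φ(14) = 6 such elements.

Answer: 6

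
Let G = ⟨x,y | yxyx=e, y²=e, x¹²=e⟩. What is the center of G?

An element z ∈ Z(G) iff z commutes with every generator.
For example x⁶ is central: (x⁶)·x = x⁷ = x·(x⁶); (x⁶)·y = x⁶y = y·(x⁶).
Whereas x ∉ Z(G) since x·y = xy ≠ x¹¹y = y·x.
Checking each of the 24 elements this way gives Z(G) = {e, x⁶}, of order 2.

Answer: {e, x⁶}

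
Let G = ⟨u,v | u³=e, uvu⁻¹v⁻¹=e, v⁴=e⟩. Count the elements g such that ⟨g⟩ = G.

G is cyclic of order 12. An element generates G iff its order is 12, and a cyclic group of order 12 has exactly φ(12) = 4 such elements.

Answer: 4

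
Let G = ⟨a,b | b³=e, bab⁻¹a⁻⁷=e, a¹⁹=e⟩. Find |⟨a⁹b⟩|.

|⟨a⁹b⟩| equals the order of a⁹b. Compute successive powers until reaching e:
  (a⁹b)¹ = a⁹b, (a⁹b)² = a¹⁵b², (a⁹b)³ = e.
The smallest positive k with (a⁹b)ᵏ = e is 3, so |⟨a⁹b⟩| = 3.

Answer: 3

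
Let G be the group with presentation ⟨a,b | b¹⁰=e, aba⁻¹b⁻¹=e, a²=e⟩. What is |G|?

Enumerate words in the generators, reducing via the relations: the distinct elements are
  {a, b, e, ab, b², b³, b⁴, b⁵, b⁶, b⁷, b⁸, b⁹, ab², ab³, ab⁴, ab⁵, ab⁶, ab⁷, ab⁸, ab⁹}.
No further products give new elements, so |G| = 20.

Answer: 20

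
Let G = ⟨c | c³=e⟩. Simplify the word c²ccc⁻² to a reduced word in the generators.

Multiply left to right, reducing at each step:
  (c²) · c = e
  e · c = c
  c · c⁻² = c²

Answer: c²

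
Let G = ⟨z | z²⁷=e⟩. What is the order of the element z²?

Compute successive powers until reaching e:
  (z²)¹ = z², (z²)² = z⁴, (z²)³ = z⁶, (z²)⁴ = z⁸, (z²)⁵ = z¹⁰, (z²)⁶ = z¹², (z²)⁷ = z¹⁴, (z²)⁸ = z¹⁶, (z²)⁹ = z¹⁸, (z²)¹⁰ = z²⁰, (z²)¹¹ = z²², (z²)¹² = z²⁴, (z²)¹³ = z²⁶, (z²)¹⁴ = z, (z²)¹⁵ = z³, (z²)¹⁶ = z⁵, (z²)¹⁷ = z⁷, (z²)¹⁸ = z⁹, (z²)¹⁹ = z¹¹, (z²)²⁰ = z¹³, (z²)²¹ = z¹⁵, (z²)²² = z¹⁷, (z²)²³ = z¹⁹, (z²)²⁴ = z²¹, (z²)²⁵ = z²³, (z²)²⁶ = z²⁵, (z²)²⁷ = e.
The smallest positive k with (z²)ᵏ = e is 27.

Answer: 27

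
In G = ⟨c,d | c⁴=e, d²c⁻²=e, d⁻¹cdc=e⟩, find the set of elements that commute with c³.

⟨c³⟩ ⊆ C_G(c³) since powers of c³ commute with c³; so |C_G(c³)| ≥ |⟨c³⟩| = 4.
By orbit–stabilizer, |C_G(c³)| = |G| / |conj. class of c³| = 8 / 2 = 4.
The 4 elements commuting with c³ are {e, c, c², c³}.

Answer: {e, c, c², c³}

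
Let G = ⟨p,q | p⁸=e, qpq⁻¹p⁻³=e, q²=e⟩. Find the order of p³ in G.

Compute successive powers until reaching e:
  (p³)¹ = p³, (p³)² = p⁶, (p³)³ = p, (p³)⁴ = p⁴, (p³)⁵ = p⁷, (p³)⁶ = p², (p³)⁷ = p⁵, (p³)⁸ = e.
The smallest positive k with (p³)ᵏ = e is 8.

Answer: 8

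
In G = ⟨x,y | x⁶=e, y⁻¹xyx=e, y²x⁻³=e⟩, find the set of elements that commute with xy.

⟨xy⟩ ⊆ C_G(xy) since powers of xy commute with xy; so |C_G(xy)| ≥ |⟨xy⟩| = 4.
By orbit–stabilizer, |C_G(xy)| = |G| / |conj. class of xy| = 12 / 3 = 4.
The 4 elements commuting with xy are {e, x³, xy, xy⁻¹}.

Answer: {e, x³, xy, xy⁻¹}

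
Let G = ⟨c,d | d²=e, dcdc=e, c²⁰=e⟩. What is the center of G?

An element z ∈ Z(G) iff z commutes with every generator.
For example c¹⁰ is central: (c¹⁰)·c = c¹¹ = c·(c¹⁰); (c¹⁰)·d = c¹⁰d = d·(c¹⁰).
Whereas c ∉ Z(G) since c·d = cd ≠ c¹⁹d = d·c.
Checking each of the 40 elements this way gives Z(G) = {e, c¹⁰}, of order 2.

Answer: {e, c¹⁰}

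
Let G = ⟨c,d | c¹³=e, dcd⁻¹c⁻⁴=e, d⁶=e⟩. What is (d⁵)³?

Compute successive powers of (d⁵), reducing at each step:
  (d⁵)²: (d⁵) · d⁵ = d⁴
  (d⁵)³: (d⁴) · d⁵ = d³

Answer: d³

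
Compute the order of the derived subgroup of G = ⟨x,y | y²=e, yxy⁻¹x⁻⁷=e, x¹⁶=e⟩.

G' = [G, G] is generated by all commutators. The generator-pair commutators are: [x, y] = x¹⁰.
The subgroup they normally generate is {e, x², x⁴, x⁶, x⁸, x¹⁰, x¹², x¹⁴}, of order 8.
Check: |G/G'| = 32/8 = 4 is the order of the abelianisation.

Answer: 8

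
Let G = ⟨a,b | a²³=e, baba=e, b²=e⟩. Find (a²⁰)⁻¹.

The order of (a²⁰) is 23 (smallest k with (a²⁰)ᵏ = e), so (a²⁰)⁻¹ = (a²⁰)²² = a³.
Check: (a²⁰) · (a³) → (a²⁰) · a³ = e, giving e as required.

Answer: a³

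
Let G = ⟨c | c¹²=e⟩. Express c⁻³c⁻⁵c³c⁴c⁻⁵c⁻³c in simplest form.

Multiply left to right, reducing at each step:
  (c⁹) · c⁻⁵ = c⁴
  (c⁴) · c³ = c⁷
  (c⁷) · c⁴ = c¹¹
  (c¹¹) · c⁻⁵ = c⁶
  (c⁶) · c⁻³ = c³
  (c³) · c = c⁴

Answer: c⁴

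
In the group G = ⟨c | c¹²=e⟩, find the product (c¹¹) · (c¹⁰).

Compute (c¹¹) · (c¹⁰) by multiplying left to right and reducing via the relations at each step:
  (c¹¹) · c¹⁰ = c⁹

Answer: c⁹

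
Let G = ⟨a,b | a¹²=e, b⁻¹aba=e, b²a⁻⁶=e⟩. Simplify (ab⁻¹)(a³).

Compute (ab⁻¹) · (a³) by multiplying left to right and reducing via the relations at each step:
  (ab⁻¹) · a³ = a⁴b

Answer: a⁴b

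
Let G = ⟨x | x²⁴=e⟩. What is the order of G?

G is generated by a single element, so G is cyclic. The relator gives x²⁴ = e and no smaller power is forced to be e, so the 24 powers {e, x, x², x³, x⁴, x⁵, x⁶, x⁷, x⁸, x⁹, x²², x²³, x²¹, x²⁰, x¹², x¹³, x¹¹, x¹⁰, x¹⁴, x¹⁵, x¹⁶, x¹⁷, x¹⁸, x¹⁹} are distinct. Hence |G| = 24.

Answer: 24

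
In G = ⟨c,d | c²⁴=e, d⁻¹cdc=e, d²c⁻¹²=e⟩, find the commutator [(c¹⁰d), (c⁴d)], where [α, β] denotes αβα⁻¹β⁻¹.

[(c¹⁰d), (c⁴d)] = (c¹⁰d)·(c⁴d)·(c¹⁰d)⁻¹·(c⁴d)⁻¹.
  (c¹⁰d) · (c⁴d) = c¹⁸
  (c¹⁸) · (c¹⁰d⁻¹) = c⁴d⁻¹
  (c⁴d⁻¹) · (c⁴d⁻¹) = c¹²

Answer: c¹²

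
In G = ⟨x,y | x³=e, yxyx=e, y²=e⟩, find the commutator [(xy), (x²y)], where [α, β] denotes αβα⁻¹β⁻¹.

[(xy), (x²y)] = (xy)·(x²y)·(xy)⁻¹·(x²y)⁻¹.
  (xy) · (x²y) = x²
  (x²) · (xy) = y
  y · (x²y) = x

Answer: x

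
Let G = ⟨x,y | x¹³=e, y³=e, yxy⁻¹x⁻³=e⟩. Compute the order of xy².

Compute successive powers until reaching e:
  (xy²)¹ = xy², (xy²)² = x¹⁰y, (xy²)³ = e.
The smallest positive k with (xy²)ᵏ = e is 3.

Answer: 3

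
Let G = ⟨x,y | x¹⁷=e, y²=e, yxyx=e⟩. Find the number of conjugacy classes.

The conjugacy classes (representative and size) are:
  [e] (size 1), [x¹⁶] (size 2), [x²] (size 2), [x³] (size 2), [x¹³] (size 2), [x¹²] (size 2), [x⁶] (size 2), [x¹⁰] (size 2), [x⁹] (size 2), [x⁷y] (size 17).
Class equation: 1 + 2 + 2 + 2 + 2 + 2 + 2 + 2 + 2 + 17 = 34 = |G|. So G has 10 conjugacy classes.

Answer: 10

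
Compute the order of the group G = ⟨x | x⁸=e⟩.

G is generated by a single element, so G is cyclic. The relator gives x⁸ = e and no smaller power is forced to be e, so the 8 powers {e, x, x², x³, x⁴, x⁵, x⁶, x⁷} are distinct. Hence |G| = 8.

Answer: 8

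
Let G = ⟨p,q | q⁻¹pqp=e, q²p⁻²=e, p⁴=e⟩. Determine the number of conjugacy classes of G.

The conjugacy classes (representative and size) are:
  [e] (size 1), [p³] (size 2), [p²] (size 1), [q⁻¹] (size 2), [pq⁻¹] (size 2).
Class equation: 1 + 2 + 1 + 2 + 2 = 8 = |G|. So G has 5 conjugacy classes.

Answer: 5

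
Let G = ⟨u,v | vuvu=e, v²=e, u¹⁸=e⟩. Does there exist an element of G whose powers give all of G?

Every cyclic group is abelian. But u·v = uv while v·u = u¹⁷v, so u·v ≠ v·u and G is not abelian. Hence G is not cyclic.

Answer: No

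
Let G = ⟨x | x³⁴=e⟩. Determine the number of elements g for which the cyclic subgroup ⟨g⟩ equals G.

G is cyclic of order 34. An element generates G iff its order is 34, and a cyclic group of order 34 has exactly φ(34) = 16 such elements.

Answer: 16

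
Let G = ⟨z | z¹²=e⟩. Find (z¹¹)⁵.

Compute successive powers of (z¹¹), reducing at each step:
  (z¹¹)²: (z¹¹) · z¹¹ = z¹⁰
  (z¹¹)³: (z¹⁰) · z¹¹ = z⁹
  (z¹¹)⁴: (z⁹) · z¹¹ = z⁸
  (z¹¹)⁵: (z⁸) · z¹¹ = z⁷

Answer: z⁷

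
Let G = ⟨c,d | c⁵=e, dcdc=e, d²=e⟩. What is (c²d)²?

Compute successive powers of (c²d), reducing at each step:
  (c²d)²: (c²d) · c² = d;   d · d = e

Answer: e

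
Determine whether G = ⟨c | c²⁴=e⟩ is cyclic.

|G| = 24. The element c has order 24 (its powers give 24 distinct elements), so ⟨c⟩ = G and G is cyclic.

Answer: Yes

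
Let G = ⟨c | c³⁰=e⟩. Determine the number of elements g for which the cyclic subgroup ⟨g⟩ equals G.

G is cyclic of order 30. An element generates G iff its order is 30, and a cyclic group of order 30 has exactly φ(30) = 8 such elements.

Answer: 8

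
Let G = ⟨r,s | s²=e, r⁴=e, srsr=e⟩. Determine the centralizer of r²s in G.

⟨r²s⟩ ⊆ C_G(r²s) since powers of r²s commute with r²s; so |C_G(r²s)| ≥ |⟨r²s⟩| = 2.
By orbit–stabilizer, |C_G(r²s)| = |G| / |conj. class of r²s| = 8 / 2 = 4.
The 4 elements commuting with r²s are {e, r², s, r²s}.

Answer: {e, r², s, r²s}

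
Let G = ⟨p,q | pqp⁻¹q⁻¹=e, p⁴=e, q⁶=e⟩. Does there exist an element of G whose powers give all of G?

|G| = 24, but the maximum element order in G is 12 < 24. No single element generates all of G, so G is not cyclic.

Answer: No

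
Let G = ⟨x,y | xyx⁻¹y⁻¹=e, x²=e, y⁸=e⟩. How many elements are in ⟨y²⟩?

|⟨y²⟩| equals the order of y². Compute successive powers until reaching e:
  (y²)¹ = y², (y²)² = y⁴, (y²)³ = y⁶, (y²)⁴ = e.
The smallest positive k with (y²)ᵏ = e is 4, so |⟨y²⟩| = 4.

Answer: 4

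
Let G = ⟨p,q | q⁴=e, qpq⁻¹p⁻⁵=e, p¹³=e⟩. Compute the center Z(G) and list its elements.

An element z ∈ Z(G) iff z commutes with every generator.
For example e is central: e·p = p = p·e; e·q = q = q·e.
Whereas p ∉ Z(G) since p·q = pq ≠ p⁵q = q·p.
Checking each of the 52 elements this way gives Z(G) = {e}, of order 1.

Answer: {e}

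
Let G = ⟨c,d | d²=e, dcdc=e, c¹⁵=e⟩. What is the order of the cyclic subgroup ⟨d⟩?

|⟨d⟩| equals the order of d. Compute successive powers until reaching e:
  d¹ = d, d² = e.
The smallest positive k with dᵏ = e is 2, so |⟨d⟩| = 2.

Answer: 2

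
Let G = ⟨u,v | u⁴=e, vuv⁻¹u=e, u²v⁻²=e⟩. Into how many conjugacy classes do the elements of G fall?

The conjugacy classes (representative and size) are:
  [e] (size 1), [u³] (size 2), [u²] (size 1), [v⁻¹] (size 2), [uv] (size 2).
Class equation: 1 + 2 + 1 + 2 + 2 = 8 = |G|. So G has 5 conjugacy classes.

Answer: 5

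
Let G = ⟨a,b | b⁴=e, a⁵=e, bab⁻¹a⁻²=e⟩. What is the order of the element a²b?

Compute successive powers until reaching e:
  (a²b)¹ = a²b, (a²b)² = ab², (a²b)³ = a⁴b³, (a²b)⁴ = e.
The smallest positive k with (a²b)ᵏ = e is 4.

Answer: 4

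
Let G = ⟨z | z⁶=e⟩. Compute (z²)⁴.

Compute successive powers of (z²), reducing at each step:
  (z²)²: (z²) · z² = z⁴
  (z²)³: (z⁴) · z² = e
  (z²)⁴: e · z² = z²

Answer: z²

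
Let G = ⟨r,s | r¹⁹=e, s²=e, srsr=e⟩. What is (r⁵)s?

Compute (r⁵) · s by multiplying left to right and reducing via the relations at each step:
  (r⁵) · s = r⁵s

Answer: r⁵s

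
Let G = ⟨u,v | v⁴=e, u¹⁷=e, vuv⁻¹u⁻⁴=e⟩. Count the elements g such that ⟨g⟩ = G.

⟨g⟩ = G would require ord(g) = |G| = 68, but the maximum element order in G is 17 < 68. So G is not cyclic and no single element generates it: the count is 0.

Answer: 0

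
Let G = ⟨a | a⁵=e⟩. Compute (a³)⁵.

Compute successive powers of (a³), reducing at each step:
  (a³)²: (a³) · a³ = a
  (a³)³: a · a³ = a⁴
  (a³)⁴: (a⁴) · a³ = a²
  (a³)⁵: (a²) · a³ = e

Answer: e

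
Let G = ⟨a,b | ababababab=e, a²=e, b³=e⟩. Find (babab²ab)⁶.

Compute successive powers of (babab²ab), reducing at each step:
  (babab²ab)²: (babab²ab) · b = babab²ab²;   (babab²ab²) · a = bab²abab;   (bab²abab) · b = bab²abab²;   (bab²abab²) · a = bab²abab²a;   (bab²abab²a) · b² = b²abab²aba;   (b²abab²aba) · a = b²abab²ab;   (b²abab²ab) · b = b²abab²ab²
  (babab²ab)³: (b²abab²ab²) · b = b²abab²a;   (b²abab²a) · a = b²abab²;   (b²abab²) · b = b²aba;   (b²aba) · a = b²ab;   (b²ab) · b² = b²a;   (b²a) · a = b²;   (b²) · b = e
  (babab²ab)⁴: e · b = b;   b · a = ba;   (ba) · b = bab;   (bab) · a = baba;   (baba) · b² = babab²;   (babab²) · a = babab²a;   (babab²a) · b = babab²ab
  (babab²ab)⁵: (babab²ab) · b = babab²ab²;   (babab²ab²) · a = bab²abab;   (bab²abab) · b = bab²abab²;   (bab²abab²) · a = bab²abab²a;   (bab²abab²a) · b² = b²abab²aba;   (b²abab²aba) · a = b²abab²ab;   (b²abab²ab) · b = b²abab²ab²
  (babab²ab)⁶: (b²abab²ab²) · b = b²abab²a;   (b²abab²a) · a = b²abab²;   (b²abab²) · b = b²aba;   (b²aba) · a = b²ab;   (b²ab) · b² = b²a;   (b²a) · a = b²;   (b²) · b = e

Answer: e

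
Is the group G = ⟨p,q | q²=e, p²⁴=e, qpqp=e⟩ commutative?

p·q = pq but q·p = p²³q, so p·q ≠ q·p and G is not abelian.

Answer: No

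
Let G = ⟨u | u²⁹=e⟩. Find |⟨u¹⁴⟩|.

|⟨u¹⁴⟩| equals the order of u¹⁴. Compute successive powers until reaching e:
  (u¹⁴)¹ = u¹⁴, (u¹⁴)² = u²⁸, (u¹⁴)³ = u¹³, (u¹⁴)⁴ = u²⁷, (u¹⁴)⁵ = u¹², (u¹⁴)⁶ = u²⁶, (u¹⁴)⁷ = u¹¹, (u¹⁴)⁸ = u²⁵, (u¹⁴)⁹ = u¹⁰, (u¹⁴)¹⁰ = u²⁴, (u¹⁴)¹¹ = u⁹, (u¹⁴)¹² = u²³, (u¹⁴)¹³ = u⁸, (u¹⁴)¹⁴ = u²², (u¹⁴)¹⁵ = u⁷, (u¹⁴)¹⁶ = u²¹, (u¹⁴)¹⁷ = u⁶, (u¹⁴)¹⁸ = u²⁰, (u¹⁴)¹⁹ = u⁵, (u¹⁴)²⁰ = u¹⁹, (u¹⁴)²¹ = u⁴, (u¹⁴)²² = u¹⁸, (u¹⁴)²³ = u³, (u¹⁴)²⁴ = u¹⁷, (u¹⁴)²⁵ = u², (u¹⁴)²⁶ = u¹⁶, (u¹⁴)²⁷ = u, (u¹⁴)²⁸ = u¹⁵, (u¹⁴)²⁹ = e.
The smallest positive k with (u¹⁴)ᵏ = e is 29, so |⟨u¹⁴⟩| = 29.

Answer: 29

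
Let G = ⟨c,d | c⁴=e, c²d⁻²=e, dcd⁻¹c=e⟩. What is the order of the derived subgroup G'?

G' = [G, G] is generated by all commutators. The generator-pair commutators are: [c, d] = c².
The subgroup they normally generate is {e, c²}, of order 2.
Check: |G/G'| = 8/2 = 4 is the order of the abelianisation.

Answer: 2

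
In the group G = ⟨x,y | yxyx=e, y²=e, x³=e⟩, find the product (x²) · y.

Compute (x²) · y by multiplying left to right and reducing via the relations at each step:
  (x²) · y = x²y

Answer: x²y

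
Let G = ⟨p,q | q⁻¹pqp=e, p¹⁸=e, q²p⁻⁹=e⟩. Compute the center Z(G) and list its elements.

An element z ∈ Z(G) iff z commutes with every generator.
For example p⁹ is central: (p⁹)·p = p¹⁰ = p·(p⁹); (p⁹)·q = q⁻¹ = q·(p⁹).
Whereas p ∉ Z(G) since p·q = pq ≠ p⁸q⁻¹ = q·p.
Checking each of the 36 elements this way gives Z(G) = {e, p⁹}, of order 2.

Answer: {e, p⁹}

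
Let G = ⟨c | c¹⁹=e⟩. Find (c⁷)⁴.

Compute successive powers of (c⁷), reducing at each step:
  (c⁷)²: (c⁷) · c⁷ = c¹⁴
  (c⁷)³: (c¹⁴) · c⁷ = c²
  (c⁷)⁴: (c²) · c⁷ = c⁹

Answer: c⁹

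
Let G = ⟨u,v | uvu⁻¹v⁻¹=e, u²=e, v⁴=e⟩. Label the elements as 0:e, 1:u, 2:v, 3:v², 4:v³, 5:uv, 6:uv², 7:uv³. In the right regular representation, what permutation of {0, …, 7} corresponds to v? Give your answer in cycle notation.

(0 2 3 4)(1 5 6 7)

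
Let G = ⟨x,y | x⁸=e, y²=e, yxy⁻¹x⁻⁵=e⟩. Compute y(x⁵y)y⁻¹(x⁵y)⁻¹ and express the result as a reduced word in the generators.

[y, (x⁵y)] = y·(x⁵y)·y⁻¹·(x⁵y)⁻¹.
  y · (x⁵y) = x
  x · y = xy
  (xy) · (x⁷y) = x⁴

Answer: x⁴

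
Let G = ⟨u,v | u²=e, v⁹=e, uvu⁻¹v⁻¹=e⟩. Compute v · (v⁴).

Compute v · (v⁴) by multiplying left to right and reducing via the relations at each step:
  v · v⁴ = v⁵

Answer: v⁵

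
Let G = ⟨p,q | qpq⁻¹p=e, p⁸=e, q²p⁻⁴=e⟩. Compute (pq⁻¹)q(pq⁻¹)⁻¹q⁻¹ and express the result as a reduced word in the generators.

[(pq⁻¹), q] = (pq⁻¹)·q·(pq⁻¹)⁻¹·q⁻¹.
  (pq⁻¹) · q = p
  p · (pq) = p²q
  (p²q) · (q⁻¹) = p²

Answer: p²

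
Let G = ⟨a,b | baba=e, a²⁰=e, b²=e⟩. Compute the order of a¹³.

Compute successive powers until reaching e:
  (a¹³)¹ = a¹³, (a¹³)² = a⁶, (a¹³)³ = a¹⁹, (a¹³)⁴ = a¹², (a¹³)⁵ = a⁵, (a¹³)⁶ = a¹⁸, (a¹³)⁷ = a¹¹, (a¹³)⁸ = a⁴, (a¹³)⁹ = a¹⁷, (a¹³)¹⁰ = a¹⁰, (a¹³)¹¹ = a³, (a¹³)¹² = a¹⁶, (a¹³)¹³ = a⁹, (a¹³)¹⁴ = a², (a¹³)¹⁵ = a¹⁵, (a¹³)¹⁶ = a⁸, (a¹³)¹⁷ = a, (a¹³)¹⁸ = a¹⁴, (a¹³)¹⁹ = a⁷, (a¹³)²⁰ = e.
The smallest positive k with (a¹³)ᵏ = e is 20.

Answer: 20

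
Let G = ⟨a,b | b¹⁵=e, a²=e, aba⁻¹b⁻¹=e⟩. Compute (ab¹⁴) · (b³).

Compute (ab¹⁴) · (b³) by multiplying left to right and reducing via the relations at each step:
  (ab¹⁴) · b³ = ab²

Answer: ab²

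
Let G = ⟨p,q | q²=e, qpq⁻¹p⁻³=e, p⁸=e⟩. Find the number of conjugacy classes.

The conjugacy classes (representative and size) are:
  [e] (size 1), [p³] (size 2), [p²] (size 2), [p⁴] (size 1), [p⁵] (size 2), [p⁴q] (size 4), [pq] (size 4).
Class equation: 1 + 2 + 2 + 1 + 2 + 4 + 4 = 16 = |G|. So G has 7 conjugacy classes.

Answer: 7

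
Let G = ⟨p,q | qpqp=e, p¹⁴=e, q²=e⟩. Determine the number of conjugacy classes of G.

The conjugacy classes (representative and size) are:
  [e] (size 1), [p¹³] (size 2), [p²] (size 2), [p³] (size 2), [p¹⁰] (size 2), [p⁵] (size 2), [p⁸] (size 2), [p⁷] (size 1), [p⁶q] (size 7), [p⁹q] (size 7).
Class equation: 1 + 2 + 2 + 2 + 2 + 2 + 2 + 1 + 7 + 7 = 28 = |G|. So G has 10 conjugacy classes.

Answer: 10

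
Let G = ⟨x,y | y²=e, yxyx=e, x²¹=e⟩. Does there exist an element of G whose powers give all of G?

Every cyclic group is abelian. But x·y = xy while y·x = x²⁰y, so x·y ≠ y·x and G is not abelian. Hence G is not cyclic.

Answer: No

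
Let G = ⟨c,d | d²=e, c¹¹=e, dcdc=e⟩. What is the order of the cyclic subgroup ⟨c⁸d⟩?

|⟨c⁸d⟩| equals the order of c⁸d. Compute successive powers until reaching e:
  (c⁸d)¹ = c⁸d, (c⁸d)² = e.
The smallest positive k with (c⁸d)ᵏ = e is 2, so |⟨c⁸d⟩| = 2.

Answer: 2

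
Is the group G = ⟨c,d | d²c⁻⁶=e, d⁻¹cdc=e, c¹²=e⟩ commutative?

c·d = cd but d·c = c⁵d⁻¹, so c·d ≠ d·c and G is not abelian.

Answer: No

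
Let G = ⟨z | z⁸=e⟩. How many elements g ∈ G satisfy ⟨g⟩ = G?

G is cyclic of order 8. An element generates G iff its order is 8, and a cyclic group of order 8 has exactly φ(8) = 4 such elements.

Answer: 4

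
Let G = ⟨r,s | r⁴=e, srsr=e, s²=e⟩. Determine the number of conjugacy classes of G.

The conjugacy classes (representative and size) are:
  [e] (size 1), [r] (size 2), [r²] (size 1), [r²s] (size 2), [r³s] (size 2).
Class equation: 1 + 2 + 1 + 2 + 2 = 8 = |G|. So G has 5 conjugacy classes.

Answer: 5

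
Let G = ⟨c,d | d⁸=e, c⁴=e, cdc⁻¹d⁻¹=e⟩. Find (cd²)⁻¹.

The order of (cd²) is 4 (smallest k with (cd²)ᵏ = e), so (cd²)⁻¹ = (cd²)³ = c³d⁶.
Check: (cd²) · (c³d⁶) → (cd²) · c³ = d²;   (d²) · d⁶ = e, giving e as required.

Answer: c³d⁶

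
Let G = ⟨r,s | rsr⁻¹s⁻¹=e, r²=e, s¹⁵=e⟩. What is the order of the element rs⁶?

Compute successive powers until reaching e:
  (rs⁶)¹ = rs⁶, (rs⁶)² = s¹², (rs⁶)³ = rs³, (rs⁶)⁴ = s⁹, (rs⁶)⁵ = r, (rs⁶)⁶ = s⁶, (rs⁶)⁷ = rs¹², (rs⁶)⁸ = s³, (rs⁶)⁹ = rs⁹, (rs⁶)¹⁰ = e.
The smallest positive k with (rs⁶)ᵏ = e is 10.

Answer: 10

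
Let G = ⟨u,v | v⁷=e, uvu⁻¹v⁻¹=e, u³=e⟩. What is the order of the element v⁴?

Compute successive powers until reaching e:
  (v⁴)¹ = v⁴, (v⁴)² = v, (v⁴)³ = v⁵, (v⁴)⁴ = v², (v⁴)⁵ = v⁶, (v⁴)⁶ = v³, (v⁴)⁷ = e.
The smallest positive k with (v⁴)ᵏ = e is 7.

Answer: 7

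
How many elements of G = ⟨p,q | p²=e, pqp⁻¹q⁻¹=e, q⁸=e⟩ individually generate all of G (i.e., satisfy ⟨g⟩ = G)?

⟨g⟩ = G would require ord(g) = |G| = 16, but the maximum element order in G is 8 < 16. So G is not cyclic and no single element generates it: the count is 0.

Answer: 0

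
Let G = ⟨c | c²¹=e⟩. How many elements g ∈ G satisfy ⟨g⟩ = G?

G is cyclic of order 21. An element generates G iff its order is 21, and a cyclic group of order 21 has exactly φ(21) = 12 such elements.

Answer: 12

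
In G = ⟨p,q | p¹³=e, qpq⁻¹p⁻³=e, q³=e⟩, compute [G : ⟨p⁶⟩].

First find ord(p⁶) by computing successive powers:
  (p⁶)¹ = p⁶, (p⁶)² = p¹², (p⁶)³ = p⁵, (p⁶)⁴ = p¹¹, (p⁶)⁵ = p⁴, (p⁶)⁶ = p¹⁰, (p⁶)⁷ = p³, (p⁶)⁸ = p⁹, (p⁶)⁹ = p², (p⁶)¹⁰ = p⁸, (p⁶)¹¹ = p, (p⁶)¹² = p⁷, (p⁶)¹³ = e.
So |⟨p⁶⟩| = ord(p⁶) = 13. With |G| = 39, by Lagrange [G : ⟨p⁶⟩] = 39/13 = 3.

Answer: 3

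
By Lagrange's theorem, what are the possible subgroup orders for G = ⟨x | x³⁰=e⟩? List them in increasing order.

|G| = 30 = 2 · 3 · 5. By Lagrange's theorem the order of any subgroup divides 30; the divisors of 30 are 1, 2, 3, 5, 6, 10, 15, 30.

Answer: 1, 2, 3, 5, 6, 10, 15, 30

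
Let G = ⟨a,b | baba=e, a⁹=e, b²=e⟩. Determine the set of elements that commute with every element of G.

An element z ∈ Z(G) iff z commutes with every generator.
For example e is central: e·a = a = a·e; e·b = b = b·e.
Whereas a ∉ Z(G) since a·b = ab ≠ a⁸b = b·a.
Checking each of the 18 elements this way gives Z(G) = {e}, of order 1.

Answer: {e}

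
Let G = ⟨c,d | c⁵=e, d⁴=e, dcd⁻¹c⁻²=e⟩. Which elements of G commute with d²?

⟨d²⟩ ⊆ C_G(d²) since powers of d² commute with d²; so |C_G(d²)| ≥ |⟨d²⟩| = 2.
By orbit–stabilizer, |C_G(d²)| = |G| / |conj. class of d²| = 20 / 5 = 4.
The 4 elements commuting with d² are {e, d, d², d³}.

Answer: {e, d, d², d³}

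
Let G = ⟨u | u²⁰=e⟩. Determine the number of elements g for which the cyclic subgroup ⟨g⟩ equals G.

G is cyclic of order 20. An element generates G iff its order is 20, and a cyclic group of order 20 has exactly φ(20) = 8 such elements.

Answer: 8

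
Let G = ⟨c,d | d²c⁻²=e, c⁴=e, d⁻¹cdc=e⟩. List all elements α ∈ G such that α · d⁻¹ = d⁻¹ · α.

⟨d⁻¹⟩ ⊆ C_G(d⁻¹) since powers of d⁻¹ commute with d⁻¹; so |C_G(d⁻¹)| ≥ |⟨d⁻¹⟩| = 4.
By orbit–stabilizer, |C_G(d⁻¹)| = |G| / |conj. class of d⁻¹| = 8 / 2 = 4.
The 4 elements commuting with d⁻¹ are {e, c², d, d⁻¹}.

Answer: {e, c², d, d⁻¹}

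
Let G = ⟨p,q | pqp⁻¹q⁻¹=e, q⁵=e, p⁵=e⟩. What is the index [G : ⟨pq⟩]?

First find ord(pq) by computing successive powers:
  (pq)¹ = pq, (pq)² = p²q², (pq)³ = p³q³, (pq)⁴ = p⁴q⁴, (pq)⁵ = e.
So |⟨pq⟩| = ord(pq) = 5. With |G| = 25, by Lagrange [G : ⟨pq⟩] = 25/5 = 5.

Answer: 5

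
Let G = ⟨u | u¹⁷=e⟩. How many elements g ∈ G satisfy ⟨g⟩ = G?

G is cyclic of order 17. An element generates G iff its order is 17, and a cyclic group of order 17 has exactly φ(17) = 16 such elements.

Answer: 16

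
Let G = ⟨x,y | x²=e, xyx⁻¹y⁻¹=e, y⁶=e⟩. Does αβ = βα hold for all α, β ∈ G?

Each pair of generators commutes: x·y = xy = y·x. Since the generators pairwise commute, every element of G commutes with every other, so G is abelian.

Answer: Yes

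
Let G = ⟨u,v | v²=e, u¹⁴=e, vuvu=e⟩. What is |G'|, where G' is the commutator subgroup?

G' = [G, G] is generated by all commutators. The generator-pair commutators are: [u, v] = u².
The subgroup they normally generate is {e, u², u⁴, u⁶, u⁸, u¹⁰, u¹²}, of order 7.
Check: |G/G'| = 28/7 = 4 is the order of the abelianisation.

Answer: 7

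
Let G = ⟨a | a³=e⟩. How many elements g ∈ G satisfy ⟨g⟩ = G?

G is cyclic of order 3. An element generates G iff its order is 3, and a cyclic group of order 3 has exactly φ(3) = 2 such elements.

Answer: 2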